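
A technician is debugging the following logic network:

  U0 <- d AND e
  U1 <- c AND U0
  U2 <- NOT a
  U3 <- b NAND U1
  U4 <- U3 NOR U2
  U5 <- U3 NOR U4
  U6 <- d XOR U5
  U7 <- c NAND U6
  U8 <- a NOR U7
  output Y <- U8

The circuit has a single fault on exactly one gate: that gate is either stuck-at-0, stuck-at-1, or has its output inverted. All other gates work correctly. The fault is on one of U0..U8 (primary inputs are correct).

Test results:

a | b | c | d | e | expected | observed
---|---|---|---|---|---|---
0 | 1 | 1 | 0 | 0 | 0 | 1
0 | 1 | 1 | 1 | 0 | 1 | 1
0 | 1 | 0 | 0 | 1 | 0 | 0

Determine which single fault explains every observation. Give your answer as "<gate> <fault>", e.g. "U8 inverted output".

Fault-free values for test 1 (a=0, b=1, c=1, d=0, e=0): U0=0, U1=0, U2=1, U3=1, U4=0, U5=0, U6=0, U7=1, U8=0, giving Y=0. Observed 1.
Test 1: faults giving observed 1 are {U0 stuck-at-1, U0 inverted output, U1 stuck-at-1, U1 inverted output, U3 stuck-at-0, U3 inverted output, U5 stuck-at-1, U5 inverted output, U6 stuck-at-1, U6 inverted output, U7 stuck-at-0, U7 inverted output, U8 stuck-at-1, U8 inverted output}.
Test 2 (a=0, b=1, c=1, d=1, e=0): fault-free U0=0, U1=0, U2=1, U3=1, U4=0, U5=0, U6=1, U7=0, U8=1 → 1; observed 1. Eliminates U0 stuck-at-1, U0 inverted output, U1 stuck-at-1, U1 inverted output, U3 stuck-at-0, U3 inverted output, U5 stuck-at-1, U5 inverted output, U6 inverted output, U7 inverted output, U8 inverted output.
Test 3 (a=0, b=1, c=0, d=0, e=1): fault-free U0=0, U1=0, U2=1, U3=1, U4=0, U5=0, U6=0, U7=1, U8=0 → 0; observed 0. Eliminates U7 stuck-at-0, U8 stuck-at-1.
Only U6 stuck-at-1 is consistent with every test.

U6 stuck-at-1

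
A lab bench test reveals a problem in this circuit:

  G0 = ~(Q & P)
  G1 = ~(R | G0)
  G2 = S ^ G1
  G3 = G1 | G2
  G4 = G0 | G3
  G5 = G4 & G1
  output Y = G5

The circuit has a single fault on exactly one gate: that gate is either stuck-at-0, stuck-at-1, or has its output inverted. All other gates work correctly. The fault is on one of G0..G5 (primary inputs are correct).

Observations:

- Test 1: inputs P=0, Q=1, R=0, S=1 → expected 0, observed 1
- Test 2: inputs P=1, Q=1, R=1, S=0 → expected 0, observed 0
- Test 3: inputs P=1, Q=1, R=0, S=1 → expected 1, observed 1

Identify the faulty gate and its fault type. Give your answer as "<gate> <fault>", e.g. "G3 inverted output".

G0 stuck-at-0

Fault-free values for test 1 (P=0, Q=1, R=0, S=1): G0=1, G1=0, G2=1, G3=1, G4=1, G5=0, giving Y=0. Observed 1.
Test 1: faults giving observed 1 are {G0 stuck-at-0, G0 inverted output, G1 stuck-at-1, G1 inverted output, G5 stuck-at-1, G5 inverted output}.
Test 2 (P=1, Q=1, R=1, S=0): fault-free G0=0, G1=0, G2=0, G3=0, G4=0, G5=0 → 0; observed 0. Eliminates G1 stuck-at-1, G1 inverted output, G5 stuck-at-1, G5 inverted output.
Test 3 (P=1, Q=1, R=0, S=1): fault-free G0=0, G1=1, G2=0, G3=1, G4=1, G5=1 → 1; observed 1. Eliminates G0 inverted output.
Only G0 stuck-at-0 is consistent with every test.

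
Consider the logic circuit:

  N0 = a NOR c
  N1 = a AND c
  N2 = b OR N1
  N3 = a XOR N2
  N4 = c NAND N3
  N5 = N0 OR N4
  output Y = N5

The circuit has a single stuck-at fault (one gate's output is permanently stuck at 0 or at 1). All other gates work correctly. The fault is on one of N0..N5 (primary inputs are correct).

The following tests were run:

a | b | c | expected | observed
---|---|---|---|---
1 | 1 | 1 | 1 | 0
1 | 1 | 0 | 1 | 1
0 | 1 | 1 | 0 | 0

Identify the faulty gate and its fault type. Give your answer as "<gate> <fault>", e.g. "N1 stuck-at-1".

N3 stuck-at-1

Fault-free values for test 1 (a=1, b=1, c=1): N0=0, N1=1, N2=1, N3=0, N4=1, N5=1, giving Y=1. Observed 0.
Test 1: faults giving observed 0 are {N2 stuck-at-0, N3 stuck-at-1, N4 stuck-at-0, N5 stuck-at-0}.
Test 2 (a=1, b=1, c=0): fault-free N0=0, N1=0, N2=1, N3=0, N4=1, N5=1 → 1; observed 1. Eliminates N4 stuck-at-0, N5 stuck-at-0.
Test 3 (a=0, b=1, c=1): fault-free N0=0, N1=0, N2=1, N3=1, N4=0, N5=0 → 0; observed 0. Eliminates N2 stuck-at-0.
Only N3 stuck-at-1 is consistent with every test.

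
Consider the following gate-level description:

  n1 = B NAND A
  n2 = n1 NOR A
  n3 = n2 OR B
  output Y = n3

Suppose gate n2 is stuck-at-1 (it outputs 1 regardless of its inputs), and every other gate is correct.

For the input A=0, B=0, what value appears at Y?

1

Propagate with n2 forced: n1=1, n2=1 [stuck-at-1], n3=1.
So Y = 1. (Without the fault it would be 0.)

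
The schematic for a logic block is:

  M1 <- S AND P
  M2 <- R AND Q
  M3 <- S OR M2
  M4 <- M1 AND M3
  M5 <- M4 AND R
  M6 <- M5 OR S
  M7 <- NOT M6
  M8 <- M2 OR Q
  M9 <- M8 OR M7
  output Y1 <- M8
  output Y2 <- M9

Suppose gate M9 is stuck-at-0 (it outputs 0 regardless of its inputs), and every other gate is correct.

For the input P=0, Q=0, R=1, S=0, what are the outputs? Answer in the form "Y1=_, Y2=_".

Propagate with M9 forced: M1=0, M2=0, M3=0, M4=0, M5=0, M6=0, M7=1, M8=0, M9=0 [stuck-at-0].
So the outputs are Y1=0, Y2=0. (Without the fault they would be Y1=0, Y2=1.)

Y1=0, Y2=0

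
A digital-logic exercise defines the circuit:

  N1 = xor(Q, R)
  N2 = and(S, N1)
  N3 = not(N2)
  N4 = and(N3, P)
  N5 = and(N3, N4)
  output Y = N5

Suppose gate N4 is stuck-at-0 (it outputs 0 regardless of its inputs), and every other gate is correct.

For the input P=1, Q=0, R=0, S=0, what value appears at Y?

0

Propagate with N4 forced: N1=0, N2=0, N3=1, N4=0 [stuck-at-0], N5=0.
So Y = 0. (Without the fault it would be 1.)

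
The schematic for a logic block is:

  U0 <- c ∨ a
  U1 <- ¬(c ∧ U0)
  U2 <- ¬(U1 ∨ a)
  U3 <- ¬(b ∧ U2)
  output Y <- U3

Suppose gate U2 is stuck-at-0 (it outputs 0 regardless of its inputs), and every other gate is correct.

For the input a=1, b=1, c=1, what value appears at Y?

1

Propagate with U2 forced: U0=1, U1=0, U2=0 [stuck-at-0], U3=1.
So Y = 1. (Same as the fault-free value — the fault is masked on this input.)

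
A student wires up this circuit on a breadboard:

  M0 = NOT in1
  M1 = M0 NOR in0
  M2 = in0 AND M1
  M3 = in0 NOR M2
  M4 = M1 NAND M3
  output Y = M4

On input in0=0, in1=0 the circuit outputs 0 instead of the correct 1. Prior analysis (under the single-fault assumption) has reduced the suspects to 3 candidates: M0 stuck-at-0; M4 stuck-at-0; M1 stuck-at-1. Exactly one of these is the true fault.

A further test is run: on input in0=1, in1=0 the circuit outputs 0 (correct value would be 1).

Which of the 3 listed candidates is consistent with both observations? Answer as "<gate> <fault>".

Evaluate each candidate on input in0=1, in1=0:
  M0 stuck-at-0: M0=0 [stuck-at-0], M1=0, M2=0, M3=0, M4=1 → 1 — eliminated
  M4 stuck-at-0: M0=1, M1=0, M2=0, M3=0, M4=0 [stuck-at-0] → 0 — matches
  M1 stuck-at-1: M0=1, M1=1 [stuck-at-1], M2=1, M3=0, M4=1 → 1 — eliminated
Only M4 stuck-at-0 reproduces the observed 0.

M4 stuck-at-0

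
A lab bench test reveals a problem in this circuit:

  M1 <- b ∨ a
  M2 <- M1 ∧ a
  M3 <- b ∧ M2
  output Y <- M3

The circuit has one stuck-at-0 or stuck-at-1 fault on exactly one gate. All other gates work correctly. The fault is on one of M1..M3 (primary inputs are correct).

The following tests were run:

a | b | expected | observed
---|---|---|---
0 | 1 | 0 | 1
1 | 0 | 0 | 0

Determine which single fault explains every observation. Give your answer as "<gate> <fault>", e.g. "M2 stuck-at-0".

Fault-free values for test 1 (a=0, b=1): M1=1, M2=0, M3=0, giving Y=0. Observed 1.
Test 1: faults giving observed 1 are {M2 stuck-at-1, M3 stuck-at-1}.
Test 2 (a=1, b=0): fault-free M1=1, M2=1, M3=0 → 0; observed 0. Eliminates M3 stuck-at-1.
Only M2 stuck-at-1 is consistent with every test.

M2 stuck-at-1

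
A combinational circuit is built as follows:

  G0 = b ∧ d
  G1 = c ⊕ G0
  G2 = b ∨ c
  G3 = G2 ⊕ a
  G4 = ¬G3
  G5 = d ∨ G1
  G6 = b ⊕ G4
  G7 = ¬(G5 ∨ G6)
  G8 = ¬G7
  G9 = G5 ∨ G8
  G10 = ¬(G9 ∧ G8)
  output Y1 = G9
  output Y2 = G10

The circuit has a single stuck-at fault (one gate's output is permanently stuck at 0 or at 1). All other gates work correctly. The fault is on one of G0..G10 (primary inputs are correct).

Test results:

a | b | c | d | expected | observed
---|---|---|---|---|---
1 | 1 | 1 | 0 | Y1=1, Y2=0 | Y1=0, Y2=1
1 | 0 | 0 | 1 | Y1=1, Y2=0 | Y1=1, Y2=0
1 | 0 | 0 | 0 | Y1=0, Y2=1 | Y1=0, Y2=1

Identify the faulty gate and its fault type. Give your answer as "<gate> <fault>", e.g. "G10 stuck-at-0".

G1 stuck-at-0

Fault-free values for test 1 (a=1, b=1, c=1, d=0): G0=0, G1=1, G2=1, G3=0, G4=1, G5=1, G6=0, G7=0, G8=1, G9=1, G10=0, giving Y1=1, Y2=0. Observed Y1=0, Y2=1.
Test 1: faults giving observed Y1=0, Y2=1 are {G0 stuck-at-1, G1 stuck-at-0, G5 stuck-at-0, G9 stuck-at-0}.
Test 2 (a=1, b=0, c=0, d=1): fault-free G0=0, G1=0, G2=0, G3=1, G4=0, G5=1, G6=0, G7=0, G8=1, G9=1, G10=0 → Y1=1, Y2=0; observed Y1=1, Y2=0. Eliminates G5 stuck-at-0, G9 stuck-at-0.
Test 3 (a=1, b=0, c=0, d=0): fault-free G0=0, G1=0, G2=0, G3=1, G4=0, G5=0, G6=0, G7=1, G8=0, G9=0, G10=1 → Y1=0, Y2=1; observed Y1=0, Y2=1. Eliminates G0 stuck-at-1.
Only G1 stuck-at-0 is consistent with every test.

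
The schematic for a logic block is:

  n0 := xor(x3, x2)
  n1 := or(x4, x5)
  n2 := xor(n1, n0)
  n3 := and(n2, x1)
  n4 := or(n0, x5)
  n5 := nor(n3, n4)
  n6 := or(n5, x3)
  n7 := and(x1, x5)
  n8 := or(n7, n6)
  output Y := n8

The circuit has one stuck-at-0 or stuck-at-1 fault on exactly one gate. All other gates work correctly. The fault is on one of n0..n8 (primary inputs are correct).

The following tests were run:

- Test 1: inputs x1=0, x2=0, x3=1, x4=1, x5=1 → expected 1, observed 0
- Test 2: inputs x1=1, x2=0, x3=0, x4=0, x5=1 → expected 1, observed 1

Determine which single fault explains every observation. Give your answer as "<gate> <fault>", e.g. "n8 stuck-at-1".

Fault-free values for test 1 (x1=0, x2=0, x3=1, x4=1, x5=1): n0=1, n1=1, n2=0, n3=0, n4=1, n5=0, n6=1, n7=0, n8=1, giving Y=1. Observed 0.
Test 1: faults giving observed 0 are {n6 stuck-at-0, n8 stuck-at-0}.
Test 2 (x1=1, x2=0, x3=0, x4=0, x5=1): fault-free n0=0, n1=1, n2=1, n3=1, n4=1, n5=0, n6=0, n7=1, n8=1 → 1; observed 1. Eliminates n8 stuck-at-0.
Only n6 stuck-at-0 is consistent with every test.

n6 stuck-at-0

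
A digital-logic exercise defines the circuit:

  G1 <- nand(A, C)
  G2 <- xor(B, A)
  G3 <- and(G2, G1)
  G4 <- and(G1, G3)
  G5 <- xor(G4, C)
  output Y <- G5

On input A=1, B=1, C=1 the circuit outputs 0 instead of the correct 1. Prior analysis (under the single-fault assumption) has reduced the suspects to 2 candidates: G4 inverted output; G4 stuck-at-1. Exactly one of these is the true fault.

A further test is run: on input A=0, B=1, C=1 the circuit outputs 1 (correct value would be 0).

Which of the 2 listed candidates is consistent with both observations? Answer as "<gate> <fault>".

Evaluate each candidate on input A=0, B=1, C=1:
  G4 inverted output: G1=1, G2=1, G3=1, G4=0 [inverted output], G5=1 → 1 — matches
  G4 stuck-at-1: G1=1, G2=1, G3=1, G4=1 [stuck-at-1], G5=0 → 0 — eliminated
Only G4 inverted output reproduces the observed 1.

G4 inverted output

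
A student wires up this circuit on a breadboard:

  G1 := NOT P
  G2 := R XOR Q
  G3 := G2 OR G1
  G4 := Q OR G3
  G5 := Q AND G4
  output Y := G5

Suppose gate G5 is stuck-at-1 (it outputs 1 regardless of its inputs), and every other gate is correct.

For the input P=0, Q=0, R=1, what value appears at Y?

1

Propagate with G5 forced: G1=1, G2=1, G3=1, G4=1, G5=1 [stuck-at-1].
So Y = 1. (Without the fault it would be 0.)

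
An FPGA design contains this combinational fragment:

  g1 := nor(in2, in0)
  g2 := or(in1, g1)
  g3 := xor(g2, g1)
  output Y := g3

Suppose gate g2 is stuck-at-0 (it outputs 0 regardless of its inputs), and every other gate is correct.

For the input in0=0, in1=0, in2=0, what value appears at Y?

1

Propagate with g2 forced: g1=1, g2=0 [stuck-at-0], g3=1.
So Y = 1. (Without the fault it would be 0.)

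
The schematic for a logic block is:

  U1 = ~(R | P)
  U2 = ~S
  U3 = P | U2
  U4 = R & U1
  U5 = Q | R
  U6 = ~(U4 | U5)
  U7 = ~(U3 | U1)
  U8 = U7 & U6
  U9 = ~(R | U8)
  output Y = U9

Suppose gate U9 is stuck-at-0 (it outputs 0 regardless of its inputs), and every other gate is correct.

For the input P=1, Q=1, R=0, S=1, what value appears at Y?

0

Propagate with U9 forced: U1=0, U2=0, U3=1, U4=0, U5=1, U6=0, U7=0, U8=0, U9=0 [stuck-at-0].
So Y = 0. (Without the fault it would be 1.)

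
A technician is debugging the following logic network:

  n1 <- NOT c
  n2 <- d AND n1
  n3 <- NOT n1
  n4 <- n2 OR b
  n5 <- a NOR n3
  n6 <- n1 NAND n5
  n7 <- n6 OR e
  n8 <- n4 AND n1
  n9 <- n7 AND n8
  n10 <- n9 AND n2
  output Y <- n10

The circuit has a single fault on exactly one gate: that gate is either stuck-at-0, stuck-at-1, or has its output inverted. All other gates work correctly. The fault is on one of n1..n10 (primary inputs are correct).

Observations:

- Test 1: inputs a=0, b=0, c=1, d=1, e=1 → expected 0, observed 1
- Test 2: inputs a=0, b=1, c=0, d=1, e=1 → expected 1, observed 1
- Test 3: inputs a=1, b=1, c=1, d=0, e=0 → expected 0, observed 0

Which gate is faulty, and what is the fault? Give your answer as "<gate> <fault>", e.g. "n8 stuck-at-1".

n1 stuck-at-1

Fault-free values for test 1 (a=0, b=0, c=1, d=1, e=1): n1=0, n2=0, n3=1, n4=0, n5=0, n6=1, n7=1, n8=0, n9=0, n10=0, giving Y=0. Observed 1.
Test 1: faults giving observed 1 are {n1 stuck-at-1, n1 inverted output, n10 stuck-at-1, n10 inverted output}.
Test 2 (a=0, b=1, c=0, d=1, e=1): fault-free n1=1, n2=1, n3=0, n4=1, n5=1, n6=0, n7=1, n8=1, n9=1, n10=1 → 1; observed 1. Eliminates n1 inverted output, n10 inverted output.
Test 3 (a=1, b=1, c=1, d=0, e=0): fault-free n1=0, n2=0, n3=1, n4=1, n5=0, n6=1, n7=1, n8=0, n9=0, n10=0 → 0; observed 0. Eliminates n10 stuck-at-1.
Only n1 stuck-at-1 is consistent with every test.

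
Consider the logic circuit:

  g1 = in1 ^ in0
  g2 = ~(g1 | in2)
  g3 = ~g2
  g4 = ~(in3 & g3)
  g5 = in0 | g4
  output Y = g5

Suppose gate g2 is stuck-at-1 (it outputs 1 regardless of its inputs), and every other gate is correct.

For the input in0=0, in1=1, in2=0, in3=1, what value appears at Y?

Propagate with g2 forced: g1=1, g2=1 [stuck-at-1], g3=0, g4=1, g5=1.
So Y = 1. (Without the fault it would be 0.)

1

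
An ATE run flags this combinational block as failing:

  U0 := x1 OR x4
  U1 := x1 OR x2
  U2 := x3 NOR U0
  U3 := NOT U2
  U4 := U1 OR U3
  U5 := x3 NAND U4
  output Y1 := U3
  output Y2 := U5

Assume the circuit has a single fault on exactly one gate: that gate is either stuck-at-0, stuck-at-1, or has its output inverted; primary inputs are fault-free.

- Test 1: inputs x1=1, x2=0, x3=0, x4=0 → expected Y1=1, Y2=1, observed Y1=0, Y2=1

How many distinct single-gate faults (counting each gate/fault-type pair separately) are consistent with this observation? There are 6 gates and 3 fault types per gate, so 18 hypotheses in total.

6

Fault-free: U0=1, U1=1, U2=0, U3=1, U4=1, U5=1 → Y1=1, Y2=1. Observed Y1=0, Y2=1.
  U0: stuck-at-0, inverted output ✓; others ✗
  U1: none of the 3 fault types match ✗
  U2: stuck-at-1, inverted output ✓; others ✗
  U3: stuck-at-0, inverted output ✓; others ✗
  U4: none of the 3 fault types match ✗
  U5: none of the 3 fault types match ✗
Consistent faults: {U0 stuck-at-0, U0 inverted output, U2 stuck-at-1, U2 inverted output, U3 stuck-at-0, U3 inverted output} — 6 in all.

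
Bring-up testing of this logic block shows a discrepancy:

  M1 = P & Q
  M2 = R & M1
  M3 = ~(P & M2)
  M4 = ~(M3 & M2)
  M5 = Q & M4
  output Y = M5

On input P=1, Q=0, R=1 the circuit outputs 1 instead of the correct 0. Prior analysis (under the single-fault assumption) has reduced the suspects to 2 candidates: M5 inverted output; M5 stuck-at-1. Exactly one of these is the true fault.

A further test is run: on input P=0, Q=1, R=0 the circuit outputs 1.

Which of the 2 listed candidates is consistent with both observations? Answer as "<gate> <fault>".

Evaluate each candidate on input P=0, Q=1, R=0:
  M5 inverted output: M1=0, M2=0, M3=1, M4=1, M5=0 [inverted output] → 0 — eliminated
  M5 stuck-at-1: M1=0, M2=0, M3=1, M4=1, M5=1 [stuck-at-1] → 1 — matches
Only M5 stuck-at-1 reproduces the observed 1.

M5 stuck-at-1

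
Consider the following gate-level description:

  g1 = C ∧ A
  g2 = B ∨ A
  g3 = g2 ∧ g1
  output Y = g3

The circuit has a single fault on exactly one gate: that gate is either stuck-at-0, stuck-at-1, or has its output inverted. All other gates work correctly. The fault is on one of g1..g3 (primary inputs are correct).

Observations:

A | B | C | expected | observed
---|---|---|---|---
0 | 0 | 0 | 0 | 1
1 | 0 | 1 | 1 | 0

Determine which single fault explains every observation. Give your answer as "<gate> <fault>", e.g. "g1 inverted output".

Fault-free values for test 1 (A=0, B=0, C=0): g1=0, g2=0, g3=0, giving Y=0. Observed 1.
Test 1: faults giving observed 1 are {g3 stuck-at-1, g3 inverted output}.
Test 2 (A=1, B=0, C=1): fault-free g1=1, g2=1, g3=1 → 1; observed 0. Eliminates g3 stuck-at-1.
Only g3 inverted output is consistent with every test.

g3 inverted output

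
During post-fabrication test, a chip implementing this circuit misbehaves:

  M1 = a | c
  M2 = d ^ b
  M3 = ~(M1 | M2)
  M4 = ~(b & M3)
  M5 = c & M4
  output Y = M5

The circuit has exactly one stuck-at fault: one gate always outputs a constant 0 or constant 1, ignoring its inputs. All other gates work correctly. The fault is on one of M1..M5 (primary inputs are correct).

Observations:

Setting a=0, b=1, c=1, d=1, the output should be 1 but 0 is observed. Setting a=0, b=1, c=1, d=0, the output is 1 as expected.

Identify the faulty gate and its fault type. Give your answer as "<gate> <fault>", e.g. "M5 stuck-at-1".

M1 stuck-at-0

Fault-free values for test 1 (a=0, b=1, c=1, d=1): M1=1, M2=0, M3=0, M4=1, M5=1, giving Y=1. Observed 0.
Test 1: faults giving observed 0 are {M1 stuck-at-0, M3 stuck-at-1, M4 stuck-at-0, M5 stuck-at-0}.
Test 2 (a=0, b=1, c=1, d=0): fault-free M1=1, M2=1, M3=0, M4=1, M5=1 → 1; observed 1. Eliminates M3 stuck-at-1, M4 stuck-at-0, M5 stuck-at-0.
Only M1 stuck-at-0 is consistent with every test.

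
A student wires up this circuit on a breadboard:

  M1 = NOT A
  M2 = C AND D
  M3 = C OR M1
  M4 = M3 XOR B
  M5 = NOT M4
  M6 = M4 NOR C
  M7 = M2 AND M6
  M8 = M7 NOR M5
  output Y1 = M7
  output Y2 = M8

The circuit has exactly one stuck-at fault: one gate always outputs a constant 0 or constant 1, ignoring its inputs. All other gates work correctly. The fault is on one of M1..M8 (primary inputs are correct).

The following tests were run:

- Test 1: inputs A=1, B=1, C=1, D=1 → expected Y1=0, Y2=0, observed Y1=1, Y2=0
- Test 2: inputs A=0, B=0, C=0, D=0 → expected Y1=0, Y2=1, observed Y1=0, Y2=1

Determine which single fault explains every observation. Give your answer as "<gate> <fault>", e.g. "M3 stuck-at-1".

M6 stuck-at-1

Fault-free values for test 1 (A=1, B=1, C=1, D=1): M1=0, M2=1, M3=1, M4=0, M5=1, M6=0, M7=0, M8=0, giving Y1=0, Y2=0. Observed Y1=1, Y2=0.
Test 1: faults giving observed Y1=1, Y2=0 are {M6 stuck-at-1, M7 stuck-at-1}.
Test 2 (A=0, B=0, C=0, D=0): fault-free M1=1, M2=0, M3=1, M4=1, M5=0, M6=0, M7=0, M8=1 → Y1=0, Y2=1; observed Y1=0, Y2=1. Eliminates M7 stuck-at-1.
Only M6 stuck-at-1 is consistent with every test.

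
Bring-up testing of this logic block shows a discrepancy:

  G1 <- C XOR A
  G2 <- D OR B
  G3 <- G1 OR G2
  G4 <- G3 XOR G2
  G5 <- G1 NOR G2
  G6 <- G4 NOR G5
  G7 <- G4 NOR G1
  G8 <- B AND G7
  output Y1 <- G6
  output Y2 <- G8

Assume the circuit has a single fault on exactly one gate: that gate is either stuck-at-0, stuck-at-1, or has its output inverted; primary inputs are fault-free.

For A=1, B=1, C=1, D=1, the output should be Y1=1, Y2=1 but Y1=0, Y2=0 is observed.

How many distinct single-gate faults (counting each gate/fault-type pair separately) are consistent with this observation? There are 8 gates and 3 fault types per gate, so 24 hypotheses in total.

4

Fault-free: G1=0, G2=1, G3=1, G4=0, G5=0, G6=1, G7=1, G8=1 → Y1=1, Y2=1. Observed Y1=0, Y2=0.
  G1: none of the 3 fault types match ✗
  G2: none of the 3 fault types match ✗
  G3: stuck-at-0, inverted output ✓; others ✗
  G4: stuck-at-1, inverted output ✓; others ✗
  G5: none of the 3 fault types match ✗
  G6: none of the 3 fault types match ✗
  G7: none of the 3 fault types match ✗
  G8: none of the 3 fault types match ✗
Consistent faults: {G3 stuck-at-0, G3 inverted output, G4 stuck-at-1, G4 inverted output} — 4 in all.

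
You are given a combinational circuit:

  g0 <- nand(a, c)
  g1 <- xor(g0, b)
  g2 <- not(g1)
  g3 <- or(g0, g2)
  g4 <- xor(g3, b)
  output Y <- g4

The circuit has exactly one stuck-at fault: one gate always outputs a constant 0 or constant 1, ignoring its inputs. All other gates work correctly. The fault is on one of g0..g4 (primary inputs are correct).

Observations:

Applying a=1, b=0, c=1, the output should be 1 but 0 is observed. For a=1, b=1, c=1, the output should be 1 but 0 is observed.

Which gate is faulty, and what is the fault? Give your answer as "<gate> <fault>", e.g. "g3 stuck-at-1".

g4 stuck-at-0

Fault-free values for test 1 (a=1, b=0, c=1): g0=0, g1=0, g2=1, g3=1, g4=1, giving Y=1. Observed 0.
Test 1: faults giving observed 0 are {g1 stuck-at-1, g2 stuck-at-0, g3 stuck-at-0, g4 stuck-at-0}.
Test 2 (a=1, b=1, c=1): fault-free g0=0, g1=1, g2=0, g3=0, g4=1 → 1; observed 0. Eliminates g1 stuck-at-1, g2 stuck-at-0, g3 stuck-at-0.
Only g4 stuck-at-0 is consistent with every test.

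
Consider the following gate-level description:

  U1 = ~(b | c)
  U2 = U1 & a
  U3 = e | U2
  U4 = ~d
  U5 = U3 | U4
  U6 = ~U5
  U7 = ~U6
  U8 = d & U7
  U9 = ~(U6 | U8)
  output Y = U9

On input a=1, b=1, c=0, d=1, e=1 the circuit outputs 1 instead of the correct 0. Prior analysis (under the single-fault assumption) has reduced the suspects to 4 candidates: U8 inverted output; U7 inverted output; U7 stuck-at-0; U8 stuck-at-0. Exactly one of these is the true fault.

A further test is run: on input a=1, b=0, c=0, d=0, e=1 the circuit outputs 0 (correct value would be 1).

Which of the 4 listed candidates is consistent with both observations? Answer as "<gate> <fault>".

Evaluate each candidate on input a=1, b=0, c=0, d=0, e=1:
  U8 inverted output: U1=1, U2=1, U3=1, U4=1, U5=1, U6=0, U7=1, U8=1 [inverted output], U9=0 → 0 — matches
  U7 inverted output: U1=1, U2=1, U3=1, U4=1, U5=1, U6=0, U7=0 [inverted output], U8=0, U9=1 → 1 — eliminated
  U7 stuck-at-0: U1=1, U2=1, U3=1, U4=1, U5=1, U6=0, U7=0 [stuck-at-0], U8=0, U9=1 → 1 — eliminated
  U8 stuck-at-0: U1=1, U2=1, U3=1, U4=1, U5=1, U6=0, U7=1, U8=0 [stuck-at-0], U9=1 → 1 — eliminated
Only U8 inverted output reproduces the observed 0.

U8 inverted output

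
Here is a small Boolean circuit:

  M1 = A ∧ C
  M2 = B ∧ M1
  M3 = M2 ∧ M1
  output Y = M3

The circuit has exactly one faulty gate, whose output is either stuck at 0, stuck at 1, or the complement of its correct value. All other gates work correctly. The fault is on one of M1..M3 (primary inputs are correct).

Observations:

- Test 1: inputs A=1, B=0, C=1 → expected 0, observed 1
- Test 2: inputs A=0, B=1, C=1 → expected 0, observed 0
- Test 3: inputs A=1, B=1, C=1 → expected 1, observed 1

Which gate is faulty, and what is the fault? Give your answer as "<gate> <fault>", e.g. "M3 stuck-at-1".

M2 stuck-at-1

Fault-free values for test 1 (A=1, B=0, C=1): M1=1, M2=0, M3=0, giving Y=0. Observed 1.
Test 1: faults giving observed 1 are {M2 stuck-at-1, M2 inverted output, M3 stuck-at-1, M3 inverted output}.
Test 2 (A=0, B=1, C=1): fault-free M1=0, M2=0, M3=0 → 0; observed 0. Eliminates M3 stuck-at-1, M3 inverted output.
Test 3 (A=1, B=1, C=1): fault-free M1=1, M2=1, M3=1 → 1; observed 1. Eliminates M2 inverted output.
Only M2 stuck-at-1 is consistent with every test.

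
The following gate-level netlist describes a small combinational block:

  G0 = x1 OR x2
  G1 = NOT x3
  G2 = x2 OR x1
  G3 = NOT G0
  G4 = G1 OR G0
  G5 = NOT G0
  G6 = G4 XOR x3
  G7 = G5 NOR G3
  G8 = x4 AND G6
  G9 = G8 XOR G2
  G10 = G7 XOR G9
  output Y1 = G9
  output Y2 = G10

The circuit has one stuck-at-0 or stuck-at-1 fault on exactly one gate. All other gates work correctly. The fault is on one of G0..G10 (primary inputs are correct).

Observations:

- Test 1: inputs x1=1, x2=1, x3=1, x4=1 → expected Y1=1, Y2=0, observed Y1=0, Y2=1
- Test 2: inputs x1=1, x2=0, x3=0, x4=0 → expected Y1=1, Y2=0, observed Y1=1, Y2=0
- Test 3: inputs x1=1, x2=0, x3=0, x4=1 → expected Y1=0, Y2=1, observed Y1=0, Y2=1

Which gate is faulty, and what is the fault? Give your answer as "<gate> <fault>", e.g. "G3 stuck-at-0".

G6 stuck-at-1

Fault-free values for test 1 (x1=1, x2=1, x3=1, x4=1): G0=1, G1=0, G2=1, G3=0, G4=1, G5=0, G6=0, G7=1, G8=0, G9=1, G10=0, giving Y1=1, Y2=0. Observed Y1=0, Y2=1.
Test 1: faults giving observed Y1=0, Y2=1 are {G2 stuck-at-0, G4 stuck-at-0, G6 stuck-at-1, G8 stuck-at-1, G9 stuck-at-0}.
Test 2 (x1=1, x2=0, x3=0, x4=0): fault-free G0=1, G1=1, G2=1, G3=0, G4=1, G5=0, G6=1, G7=1, G8=0, G9=1, G10=0 → Y1=1, Y2=0; observed Y1=1, Y2=0. Eliminates G2 stuck-at-0, G8 stuck-at-1, G9 stuck-at-0.
Test 3 (x1=1, x2=0, x3=0, x4=1): fault-free G0=1, G1=1, G2=1, G3=0, G4=1, G5=0, G6=1, G7=1, G8=1, G9=0, G10=1 → Y1=0, Y2=1; observed Y1=0, Y2=1. Eliminates G4 stuck-at-0.
Only G6 stuck-at-1 is consistent with every test.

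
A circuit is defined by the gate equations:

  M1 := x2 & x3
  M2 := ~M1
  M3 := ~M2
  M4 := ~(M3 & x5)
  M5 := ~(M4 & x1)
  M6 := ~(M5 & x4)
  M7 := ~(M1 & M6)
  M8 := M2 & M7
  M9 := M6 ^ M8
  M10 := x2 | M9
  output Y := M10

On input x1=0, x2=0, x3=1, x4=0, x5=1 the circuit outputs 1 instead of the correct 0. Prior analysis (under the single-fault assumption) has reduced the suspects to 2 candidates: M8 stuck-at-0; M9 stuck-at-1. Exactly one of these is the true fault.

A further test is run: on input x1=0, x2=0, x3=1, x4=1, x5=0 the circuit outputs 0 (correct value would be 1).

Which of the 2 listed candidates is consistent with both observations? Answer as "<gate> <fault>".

Evaluate each candidate on input x1=0, x2=0, x3=1, x4=1, x5=0:
  M8 stuck-at-0: M1=0, M2=1, M3=0, M4=1, M5=1, M6=0, M7=1, M8=0 [stuck-at-0], M9=0, M10=0 → 0 — matches
  M9 stuck-at-1: M1=0, M2=1, M3=0, M4=1, M5=1, M6=0, M7=1, M8=1, M9=1 [stuck-at-1], M10=1 → 1 — eliminated
Only M8 stuck-at-0 reproduces the observed 0.

M8 stuck-at-0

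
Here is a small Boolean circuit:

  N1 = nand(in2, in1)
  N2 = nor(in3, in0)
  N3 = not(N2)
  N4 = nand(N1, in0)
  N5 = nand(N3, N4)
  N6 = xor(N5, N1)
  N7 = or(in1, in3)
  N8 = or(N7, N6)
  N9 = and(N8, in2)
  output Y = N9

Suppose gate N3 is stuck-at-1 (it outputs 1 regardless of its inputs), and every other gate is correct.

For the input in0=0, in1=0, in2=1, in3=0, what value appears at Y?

1

Propagate with N3 forced: N1=1, N2=1, N3=1 [stuck-at-1], N4=1, N5=0, N6=1, N7=0, N8=1, N9=1.
So Y = 1. (Without the fault it would be 0.)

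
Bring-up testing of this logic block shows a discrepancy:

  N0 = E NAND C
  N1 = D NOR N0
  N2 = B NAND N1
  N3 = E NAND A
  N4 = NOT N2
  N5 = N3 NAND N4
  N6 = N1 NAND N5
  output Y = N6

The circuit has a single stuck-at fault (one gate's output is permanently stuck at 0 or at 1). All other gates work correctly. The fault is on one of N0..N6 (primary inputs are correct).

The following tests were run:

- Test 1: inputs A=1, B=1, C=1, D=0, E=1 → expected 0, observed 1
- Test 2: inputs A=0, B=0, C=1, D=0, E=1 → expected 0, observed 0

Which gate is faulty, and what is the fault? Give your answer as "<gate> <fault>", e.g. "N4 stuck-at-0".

Fault-free values for test 1 (A=1, B=1, C=1, D=0, E=1): N0=0, N1=1, N2=0, N3=0, N4=1, N5=1, N6=0, giving Y=0. Observed 1.
Test 1: faults giving observed 1 are {N0 stuck-at-1, N1 stuck-at-0, N3 stuck-at-1, N5 stuck-at-0, N6 stuck-at-1}.
Test 2 (A=0, B=0, C=1, D=0, E=1): fault-free N0=0, N1=1, N2=1, N3=1, N4=0, N5=1, N6=0 → 0; observed 0. Eliminates N0 stuck-at-1, N1 stuck-at-0, N5 stuck-at-0, N6 stuck-at-1.
Only N3 stuck-at-1 is consistent with every test.

N3 stuck-at-1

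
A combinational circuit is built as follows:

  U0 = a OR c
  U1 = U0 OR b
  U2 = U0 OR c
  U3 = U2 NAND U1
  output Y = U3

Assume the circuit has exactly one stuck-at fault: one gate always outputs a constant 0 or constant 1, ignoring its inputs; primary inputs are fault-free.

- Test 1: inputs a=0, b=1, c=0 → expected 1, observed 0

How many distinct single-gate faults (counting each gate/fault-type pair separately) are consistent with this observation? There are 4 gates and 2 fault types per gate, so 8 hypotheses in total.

Fault-free: U0=0, U1=1, U2=0, U3=1 → 1. Observed 0.
  U0 stuck-at-0: output 1 ✗
  U0 stuck-at-1: output 0 ✓
  U1 stuck-at-0: output 1 ✗
  U1 stuck-at-1: output 1 ✗
  U2 stuck-at-0: output 1 ✗
  U2 stuck-at-1: output 0 ✓
  U3 stuck-at-0: output 0 ✓
  U3 stuck-at-1: output 1 ✗
Consistent faults: {U0 stuck-at-1, U2 stuck-at-1, U3 stuck-at-0} — 3 in all.

3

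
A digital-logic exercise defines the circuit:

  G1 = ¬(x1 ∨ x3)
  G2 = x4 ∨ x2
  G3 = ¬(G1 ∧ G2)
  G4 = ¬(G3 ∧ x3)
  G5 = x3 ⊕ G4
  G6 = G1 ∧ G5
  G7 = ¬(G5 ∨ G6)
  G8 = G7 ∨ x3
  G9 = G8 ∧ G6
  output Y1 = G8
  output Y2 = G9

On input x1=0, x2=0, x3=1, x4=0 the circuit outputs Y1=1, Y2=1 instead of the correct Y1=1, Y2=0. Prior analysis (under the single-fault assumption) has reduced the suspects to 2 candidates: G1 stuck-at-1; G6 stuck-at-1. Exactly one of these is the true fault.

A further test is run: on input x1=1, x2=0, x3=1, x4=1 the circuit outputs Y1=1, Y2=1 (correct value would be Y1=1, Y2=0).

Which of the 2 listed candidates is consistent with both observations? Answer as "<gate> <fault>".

G6 stuck-at-1

Evaluate each candidate on input x1=1, x2=0, x3=1, x4=1:
  G1 stuck-at-1: G1=1 [stuck-at-1], G2=1, G3=0, G4=1, G5=0, G6=0, G7=1, G8=1, G9=0 → Y1=1, Y2=0 — eliminated
  G6 stuck-at-1: G1=0, G2=1, G3=1, G4=0, G5=1, G6=1 [stuck-at-1], G7=0, G8=1, G9=1 → Y1=1, Y2=1 — matches
Only G6 stuck-at-1 reproduces the observed Y1=1, Y2=1.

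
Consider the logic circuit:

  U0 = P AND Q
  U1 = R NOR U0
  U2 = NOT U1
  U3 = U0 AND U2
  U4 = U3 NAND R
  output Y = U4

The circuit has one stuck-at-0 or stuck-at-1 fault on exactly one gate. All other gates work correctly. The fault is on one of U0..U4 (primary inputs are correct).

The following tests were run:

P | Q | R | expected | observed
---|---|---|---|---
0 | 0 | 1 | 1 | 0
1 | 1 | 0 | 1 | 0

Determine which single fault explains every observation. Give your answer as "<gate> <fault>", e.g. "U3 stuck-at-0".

Fault-free values for test 1 (P=0, Q=0, R=1): U0=0, U1=0, U2=1, U3=0, U4=1, giving Y=1. Observed 0.
Test 1: faults giving observed 0 are {U0 stuck-at-1, U3 stuck-at-1, U4 stuck-at-0}.
Test 2 (P=1, Q=1, R=0): fault-free U0=1, U1=0, U2=1, U3=1, U4=1 → 1; observed 0. Eliminates U0 stuck-at-1, U3 stuck-at-1.
Only U4 stuck-at-0 is consistent with every test.

U4 stuck-at-0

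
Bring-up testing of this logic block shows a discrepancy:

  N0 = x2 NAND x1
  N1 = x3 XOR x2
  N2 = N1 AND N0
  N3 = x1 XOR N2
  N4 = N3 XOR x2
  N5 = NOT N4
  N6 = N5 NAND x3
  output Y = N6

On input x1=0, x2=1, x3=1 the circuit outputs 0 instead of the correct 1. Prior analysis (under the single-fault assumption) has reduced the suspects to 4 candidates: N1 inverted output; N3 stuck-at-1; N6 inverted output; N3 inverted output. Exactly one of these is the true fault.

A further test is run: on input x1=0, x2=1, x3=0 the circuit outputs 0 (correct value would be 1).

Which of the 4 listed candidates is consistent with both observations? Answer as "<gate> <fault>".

N6 inverted output

Evaluate each candidate on input x1=0, x2=1, x3=0:
  N1 inverted output: N0=1, N1=0 [inverted output], N2=0, N3=0, N4=1, N5=0, N6=1 → 1 — eliminated
  N3 stuck-at-1: N0=1, N1=1, N2=1, N3=1 [stuck-at-1], N4=0, N5=1, N6=1 → 1 — eliminated
  N6 inverted output: N0=1, N1=1, N2=1, N3=1, N4=0, N5=1, N6=0 [inverted output] → 0 — matches
  N3 inverted output: N0=1, N1=1, N2=1, N3=0 [inverted output], N4=1, N5=0, N6=1 → 1 — eliminated
Only N6 inverted output reproduces the observed 0.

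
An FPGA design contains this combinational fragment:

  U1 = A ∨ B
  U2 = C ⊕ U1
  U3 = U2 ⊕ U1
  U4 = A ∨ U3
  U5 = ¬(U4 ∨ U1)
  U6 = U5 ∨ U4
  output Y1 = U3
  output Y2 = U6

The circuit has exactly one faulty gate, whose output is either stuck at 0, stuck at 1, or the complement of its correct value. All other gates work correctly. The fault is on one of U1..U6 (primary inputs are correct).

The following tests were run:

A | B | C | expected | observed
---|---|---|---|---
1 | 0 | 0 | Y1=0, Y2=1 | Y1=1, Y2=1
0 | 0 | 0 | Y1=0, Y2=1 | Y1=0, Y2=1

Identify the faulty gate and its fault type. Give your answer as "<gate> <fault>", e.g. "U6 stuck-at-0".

Fault-free values for test 1 (A=1, B=0, C=0): U1=1, U2=1, U3=0, U4=1, U5=0, U6=1, giving Y1=0, Y2=1. Observed Y1=1, Y2=1.
Test 1: faults giving observed Y1=1, Y2=1 are {U2 stuck-at-0, U2 inverted output, U3 stuck-at-1, U3 inverted output}.
Test 2 (A=0, B=0, C=0): fault-free U1=0, U2=0, U3=0, U4=0, U5=1, U6=1 → Y1=0, Y2=1; observed Y1=0, Y2=1. Eliminates U2 inverted output, U3 stuck-at-1, U3 inverted output.
Only U2 stuck-at-0 is consistent with every test.

U2 stuck-at-0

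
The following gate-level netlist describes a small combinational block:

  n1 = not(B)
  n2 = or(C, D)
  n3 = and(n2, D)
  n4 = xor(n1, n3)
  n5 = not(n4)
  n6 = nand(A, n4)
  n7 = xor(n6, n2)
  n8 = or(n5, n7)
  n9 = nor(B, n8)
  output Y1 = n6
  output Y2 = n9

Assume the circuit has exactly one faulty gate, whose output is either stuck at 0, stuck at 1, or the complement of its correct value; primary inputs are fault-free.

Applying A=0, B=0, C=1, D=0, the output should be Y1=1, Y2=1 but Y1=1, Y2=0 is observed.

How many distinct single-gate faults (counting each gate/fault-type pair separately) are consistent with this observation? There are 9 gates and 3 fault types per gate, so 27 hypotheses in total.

Fault-free: n1=1, n2=1, n3=0, n4=1, n5=0, n6=1, n7=0, n8=0, n9=1 → Y1=1, Y2=1. Observed Y1=1, Y2=0.
  n1: stuck-at-0, inverted output ✓; others ✗
  n2: stuck-at-0, inverted output ✓; others ✗
  n3: stuck-at-1, inverted output ✓; others ✗
  n4: stuck-at-0, inverted output ✓; others ✗
  n5: stuck-at-1, inverted output ✓; others ✗
  n6: none of the 3 fault types match ✗
  n7: stuck-at-1, inverted output ✓; others ✗
  n8: stuck-at-1, inverted output ✓; others ✗
  n9: stuck-at-0, inverted output ✓; others ✗
Consistent faults: {n1 stuck-at-0, n1 inverted output, n2 stuck-at-0, n2 inverted output, n3 stuck-at-1, n3 inverted output, n4 stuck-at-0, n4 inverted output, n5 stuck-at-1, n5 inverted output, n7 stuck-at-1, n7 inverted output, n8 stuck-at-1, n8 inverted output, n9 stuck-at-0, n9 inverted output} — 16 in all.

16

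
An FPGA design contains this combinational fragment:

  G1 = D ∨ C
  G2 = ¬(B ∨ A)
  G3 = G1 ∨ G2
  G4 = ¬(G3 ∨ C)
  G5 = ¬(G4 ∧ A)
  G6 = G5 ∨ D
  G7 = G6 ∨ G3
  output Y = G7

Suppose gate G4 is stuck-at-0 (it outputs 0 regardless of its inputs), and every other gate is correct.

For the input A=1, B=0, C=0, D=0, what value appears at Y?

Propagate with G4 forced: G1=0, G2=0, G3=0, G4=0 [stuck-at-0], G5=1, G6=1, G7=1.
So Y = 1. (Without the fault it would be 0.)

1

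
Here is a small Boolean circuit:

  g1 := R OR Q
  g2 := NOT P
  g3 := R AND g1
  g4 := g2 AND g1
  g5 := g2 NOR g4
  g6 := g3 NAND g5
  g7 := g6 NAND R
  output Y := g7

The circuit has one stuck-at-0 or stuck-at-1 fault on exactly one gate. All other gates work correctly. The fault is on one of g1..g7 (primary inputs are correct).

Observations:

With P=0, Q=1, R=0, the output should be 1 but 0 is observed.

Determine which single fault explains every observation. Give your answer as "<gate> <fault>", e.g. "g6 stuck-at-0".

g7 stuck-at-0

Fault-free values for test 1 (P=0, Q=1, R=0): g1=1, g2=1, g3=0, g4=1, g5=0, g6=1, g7=1, giving Y=1. Observed 0.
Test 1: faults giving observed 0 are {g7 stuck-at-0}.
Only g7 stuck-at-0 is consistent with every test.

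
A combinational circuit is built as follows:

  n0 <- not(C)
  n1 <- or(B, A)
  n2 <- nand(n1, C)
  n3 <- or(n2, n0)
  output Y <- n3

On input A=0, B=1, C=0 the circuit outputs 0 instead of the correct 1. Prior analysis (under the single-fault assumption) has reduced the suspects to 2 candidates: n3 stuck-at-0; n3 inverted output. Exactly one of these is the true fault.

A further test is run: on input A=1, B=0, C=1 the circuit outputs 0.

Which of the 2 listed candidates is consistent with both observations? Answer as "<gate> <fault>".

n3 stuck-at-0

Evaluate each candidate on input A=1, B=0, C=1:
  n3 stuck-at-0: n0=0, n1=1, n2=0, n3=0 [stuck-at-0] → 0 — matches
  n3 inverted output: n0=0, n1=1, n2=0, n3=1 [inverted output] → 1 — eliminated
Only n3 stuck-at-0 reproduces the observed 0.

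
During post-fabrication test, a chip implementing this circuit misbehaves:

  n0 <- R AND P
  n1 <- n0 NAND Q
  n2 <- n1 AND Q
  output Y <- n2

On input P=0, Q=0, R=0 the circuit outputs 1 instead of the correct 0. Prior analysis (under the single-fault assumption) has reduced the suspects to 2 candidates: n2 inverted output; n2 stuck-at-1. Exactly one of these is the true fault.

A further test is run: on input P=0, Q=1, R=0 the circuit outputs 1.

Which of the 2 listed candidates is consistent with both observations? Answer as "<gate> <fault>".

n2 stuck-at-1

Evaluate each candidate on input P=0, Q=1, R=0:
  n2 inverted output: n0=0, n1=1, n2=0 [inverted output] → 0 — eliminated
  n2 stuck-at-1: n0=0, n1=1, n2=1 [stuck-at-1] → 1 — matches
Only n2 stuck-at-1 reproduces the observed 1.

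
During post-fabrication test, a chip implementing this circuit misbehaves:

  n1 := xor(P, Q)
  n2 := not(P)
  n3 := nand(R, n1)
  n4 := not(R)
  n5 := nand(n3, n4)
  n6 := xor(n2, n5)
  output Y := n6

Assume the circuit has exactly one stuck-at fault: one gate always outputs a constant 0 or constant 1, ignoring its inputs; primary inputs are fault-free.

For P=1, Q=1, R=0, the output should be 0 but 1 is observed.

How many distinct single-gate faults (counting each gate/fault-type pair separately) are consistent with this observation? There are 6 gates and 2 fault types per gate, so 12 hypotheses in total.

Fault-free: n1=0, n2=0, n3=1, n4=1, n5=0, n6=0 → 0. Observed 1.
  n1 stuck-at-0: output 0 ✗
  n1 stuck-at-1: output 0 ✗
  n2 stuck-at-0: output 0 ✗
  n2 stuck-at-1: output 1 ✓
  n3 stuck-at-0: output 1 ✓
  n3 stuck-at-1: output 0 ✗
  n4 stuck-at-0: output 1 ✓
  n4 stuck-at-1: output 0 ✗
  n5 stuck-at-0: output 0 ✗
  n5 stuck-at-1: output 1 ✓
  n6 stuck-at-0: output 0 ✗
  n6 stuck-at-1: output 1 ✓
Consistent faults: {n2 stuck-at-1, n3 stuck-at-0, n4 stuck-at-0, n5 stuck-at-1, n6 stuck-at-1} — 5 in all.

5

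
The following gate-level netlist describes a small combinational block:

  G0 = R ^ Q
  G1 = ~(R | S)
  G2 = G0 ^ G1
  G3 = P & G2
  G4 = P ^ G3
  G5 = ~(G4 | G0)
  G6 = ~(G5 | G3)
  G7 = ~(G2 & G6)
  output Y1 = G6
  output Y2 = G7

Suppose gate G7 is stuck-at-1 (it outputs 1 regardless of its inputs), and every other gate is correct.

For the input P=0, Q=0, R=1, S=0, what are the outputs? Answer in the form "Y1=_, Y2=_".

Propagate with G7 forced: G0=1, G1=0, G2=1, G3=0, G4=0, G5=0, G6=1, G7=1 [stuck-at-1].
So the outputs are Y1=1, Y2=1. (Without the fault they would be Y1=1, Y2=0.)

Y1=1, Y2=1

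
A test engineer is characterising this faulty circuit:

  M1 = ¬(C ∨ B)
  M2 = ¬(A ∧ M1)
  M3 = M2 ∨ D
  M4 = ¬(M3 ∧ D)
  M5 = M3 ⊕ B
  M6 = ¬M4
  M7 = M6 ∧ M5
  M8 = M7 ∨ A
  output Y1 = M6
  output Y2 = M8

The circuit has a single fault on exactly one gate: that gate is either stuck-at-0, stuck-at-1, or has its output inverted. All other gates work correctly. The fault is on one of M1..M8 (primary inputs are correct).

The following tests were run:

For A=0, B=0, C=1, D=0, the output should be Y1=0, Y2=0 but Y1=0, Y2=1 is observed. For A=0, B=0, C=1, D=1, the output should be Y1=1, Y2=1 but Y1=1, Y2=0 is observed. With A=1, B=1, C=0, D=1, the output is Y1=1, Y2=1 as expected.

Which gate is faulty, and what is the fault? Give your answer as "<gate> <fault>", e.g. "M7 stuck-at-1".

Fault-free values for test 1 (A=0, B=0, C=1, D=0): M1=0, M2=1, M3=1, M4=1, M5=1, M6=0, M7=0, M8=0, giving Y1=0, Y2=0. Observed Y1=0, Y2=1.
Test 1: faults giving observed Y1=0, Y2=1 are {M7 stuck-at-1, M7 inverted output, M8 stuck-at-1, M8 inverted output}.
Test 2 (A=0, B=0, C=1, D=1): fault-free M1=0, M2=1, M3=1, M4=0, M5=1, M6=1, M7=1, M8=1 → Y1=1, Y2=1; observed Y1=1, Y2=0. Eliminates M7 stuck-at-1, M8 stuck-at-1.
Test 3 (A=1, B=1, C=0, D=1): fault-free M1=0, M2=1, M3=1, M4=0, M5=0, M6=1, M7=0, M8=1 → Y1=1, Y2=1; observed Y1=1, Y2=1. Eliminates M8 inverted output.
Only M7 inverted output is consistent with every test.

M7 inverted output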